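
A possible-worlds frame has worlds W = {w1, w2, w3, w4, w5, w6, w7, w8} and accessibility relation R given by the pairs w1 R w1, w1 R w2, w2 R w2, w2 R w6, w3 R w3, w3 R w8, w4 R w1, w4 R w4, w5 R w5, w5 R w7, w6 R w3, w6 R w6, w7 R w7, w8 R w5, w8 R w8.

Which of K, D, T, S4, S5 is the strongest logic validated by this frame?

Serial (axiom D): yes — every world has a successor (e.g. w1 R w1).
Reflexive (axiom T): yes — every world is R-related to itself.
Transitive (axiom 4): no — w1 R w2 and w2 R w6, but not w1 R w6.
Euclidean (axiom 5): no — w1 R w2 and w1 R w1, but not w2 R w1.
So F validates K, D, T; S4 would additionally require R to be transitive. The strongest is T.

T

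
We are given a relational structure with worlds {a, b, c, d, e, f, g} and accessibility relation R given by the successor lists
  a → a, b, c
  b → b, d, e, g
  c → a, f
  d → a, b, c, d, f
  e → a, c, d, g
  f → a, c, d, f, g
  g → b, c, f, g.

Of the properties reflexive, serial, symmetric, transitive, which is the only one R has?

serial

Reflexive: no — c is not related to itself.
Serial: yes — every world has a successor (e.g. a R a).
Symmetric: no — a R b but not b R a.
Transitive: no — a R b and b R d, but not a R d.
Only serial holds.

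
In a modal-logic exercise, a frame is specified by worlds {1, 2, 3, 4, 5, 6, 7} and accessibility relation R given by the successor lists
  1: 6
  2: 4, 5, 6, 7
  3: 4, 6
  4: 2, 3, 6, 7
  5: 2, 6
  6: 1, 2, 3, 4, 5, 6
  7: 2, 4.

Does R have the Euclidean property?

No

Euclidean: no — 2 R 4 and 2 R 5, but not 4 R 5.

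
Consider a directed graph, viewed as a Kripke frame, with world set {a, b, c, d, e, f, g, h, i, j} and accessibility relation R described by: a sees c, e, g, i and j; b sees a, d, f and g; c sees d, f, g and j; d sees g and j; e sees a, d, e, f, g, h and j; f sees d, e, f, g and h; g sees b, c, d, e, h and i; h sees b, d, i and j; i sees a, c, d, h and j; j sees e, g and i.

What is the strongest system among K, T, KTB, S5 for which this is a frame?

Reflexive (axiom T): no — a is not related to itself.
Symmetric (axiom B): no — a R c but not c R a.
Euclidean (axiom 5): no — a R c and a R e, but not c R e.
So F validates K; T would additionally require R to be reflexive. The strongest is K.

K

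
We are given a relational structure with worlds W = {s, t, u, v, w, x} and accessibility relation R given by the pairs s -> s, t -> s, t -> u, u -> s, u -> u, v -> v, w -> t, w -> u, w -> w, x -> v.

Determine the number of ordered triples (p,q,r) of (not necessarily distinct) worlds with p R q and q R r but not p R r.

Enumerating: (w,t,s), (w,u,s).

2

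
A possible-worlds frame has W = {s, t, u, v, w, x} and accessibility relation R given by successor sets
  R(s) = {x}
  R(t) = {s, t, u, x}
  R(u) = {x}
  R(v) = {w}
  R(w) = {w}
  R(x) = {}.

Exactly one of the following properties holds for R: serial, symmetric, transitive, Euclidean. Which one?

Serial: no — x has no R-successor.
Symmetric: no — s R x but not x R s.
Transitive: yes — every two-step R-path is closed by a direct edge.
Euclidean: no — t R s and t R u, but not s R u.
Only transitive holds.

transitive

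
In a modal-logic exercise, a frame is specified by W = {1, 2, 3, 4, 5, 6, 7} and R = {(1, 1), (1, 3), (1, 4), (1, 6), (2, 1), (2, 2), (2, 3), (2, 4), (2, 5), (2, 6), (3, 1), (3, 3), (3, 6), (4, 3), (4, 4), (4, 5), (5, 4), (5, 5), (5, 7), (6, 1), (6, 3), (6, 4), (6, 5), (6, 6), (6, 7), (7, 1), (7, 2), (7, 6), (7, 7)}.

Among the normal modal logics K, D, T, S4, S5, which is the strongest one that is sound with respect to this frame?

Serial (axiom D): yes — every world has a successor (e.g. 1 R 1).
Reflexive (axiom T): yes — every world is R-related to itself.
Transitive (axiom 4): no — 1 R 4 and 4 R 5, but not 1 R 5.
Euclidean (axiom 5): no — 1 R 3 and 1 R 4, but not 3 R 4.
So F validates K, D, T; S4 would additionally require R to be transitive. The strongest is T.

T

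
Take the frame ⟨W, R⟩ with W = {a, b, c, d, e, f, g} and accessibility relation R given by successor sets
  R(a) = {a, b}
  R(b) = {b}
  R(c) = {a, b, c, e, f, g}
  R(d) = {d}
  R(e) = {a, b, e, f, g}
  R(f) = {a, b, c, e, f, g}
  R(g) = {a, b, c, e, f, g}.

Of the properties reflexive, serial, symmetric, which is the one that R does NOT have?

Reflexive: yes — every world is R-related to itself.
Serial: yes — every world has a successor (e.g. a R a).
Symmetric: no — a R b but not b R a.
Only symmetric fails.

symmetric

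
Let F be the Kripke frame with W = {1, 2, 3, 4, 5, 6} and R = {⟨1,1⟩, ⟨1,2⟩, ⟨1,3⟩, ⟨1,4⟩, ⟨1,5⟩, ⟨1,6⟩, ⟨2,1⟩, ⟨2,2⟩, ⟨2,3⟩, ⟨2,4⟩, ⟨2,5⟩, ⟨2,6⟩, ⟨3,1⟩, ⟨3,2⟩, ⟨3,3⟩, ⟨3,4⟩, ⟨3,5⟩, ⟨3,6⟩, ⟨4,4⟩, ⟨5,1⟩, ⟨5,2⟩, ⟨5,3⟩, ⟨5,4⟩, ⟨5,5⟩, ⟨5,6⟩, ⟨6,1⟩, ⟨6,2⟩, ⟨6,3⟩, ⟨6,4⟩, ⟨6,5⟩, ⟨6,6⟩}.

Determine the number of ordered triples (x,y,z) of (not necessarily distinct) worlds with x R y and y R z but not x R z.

0

R is transitive; there are no such tuples.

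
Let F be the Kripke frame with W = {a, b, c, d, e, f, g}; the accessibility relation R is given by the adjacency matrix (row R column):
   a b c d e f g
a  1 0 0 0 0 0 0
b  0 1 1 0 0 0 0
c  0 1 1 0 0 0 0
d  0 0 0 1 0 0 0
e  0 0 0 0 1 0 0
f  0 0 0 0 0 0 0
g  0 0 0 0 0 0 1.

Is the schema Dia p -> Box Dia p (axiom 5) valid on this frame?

Yes

By correspondence theory, 5 is valid on a frame iff R is Euclidean.
Euclidean: yes — any two successors of a common world are R-related.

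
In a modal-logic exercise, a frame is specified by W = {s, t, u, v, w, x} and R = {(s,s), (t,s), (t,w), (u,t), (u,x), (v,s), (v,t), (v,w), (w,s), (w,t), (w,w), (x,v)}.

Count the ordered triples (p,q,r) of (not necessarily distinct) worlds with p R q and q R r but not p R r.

Enumerating: (t,w,t), (u,t,s), (u,t,w), (u,x,v), (x,v,s), (x,v,t), (x,v,w).

7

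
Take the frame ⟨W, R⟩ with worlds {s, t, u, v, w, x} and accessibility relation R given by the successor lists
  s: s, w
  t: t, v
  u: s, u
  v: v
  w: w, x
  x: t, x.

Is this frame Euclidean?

Euclidean: no — s R w and s R s, but not w R s.

No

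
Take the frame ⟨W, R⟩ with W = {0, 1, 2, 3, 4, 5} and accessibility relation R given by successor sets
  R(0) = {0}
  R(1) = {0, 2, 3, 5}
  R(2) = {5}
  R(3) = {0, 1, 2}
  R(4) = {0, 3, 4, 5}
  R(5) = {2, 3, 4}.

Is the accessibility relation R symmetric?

No

Symmetric: no — 1 R 0 but not 0 R 1.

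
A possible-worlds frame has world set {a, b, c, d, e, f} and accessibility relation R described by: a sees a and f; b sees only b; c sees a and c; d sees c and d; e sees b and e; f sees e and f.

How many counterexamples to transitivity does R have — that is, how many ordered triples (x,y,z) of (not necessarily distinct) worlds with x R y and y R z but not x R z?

4

Enumerating: (a,f,e), (c,a,f), (d,c,a), (f,e,b).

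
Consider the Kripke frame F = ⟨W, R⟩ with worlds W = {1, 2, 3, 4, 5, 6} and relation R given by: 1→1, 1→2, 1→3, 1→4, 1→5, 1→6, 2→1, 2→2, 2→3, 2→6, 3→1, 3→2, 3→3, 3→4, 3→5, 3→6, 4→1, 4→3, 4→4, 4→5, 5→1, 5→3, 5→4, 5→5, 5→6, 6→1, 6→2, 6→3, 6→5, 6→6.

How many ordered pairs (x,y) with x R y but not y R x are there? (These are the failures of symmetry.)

R is symmetric; there are no such tuples.

0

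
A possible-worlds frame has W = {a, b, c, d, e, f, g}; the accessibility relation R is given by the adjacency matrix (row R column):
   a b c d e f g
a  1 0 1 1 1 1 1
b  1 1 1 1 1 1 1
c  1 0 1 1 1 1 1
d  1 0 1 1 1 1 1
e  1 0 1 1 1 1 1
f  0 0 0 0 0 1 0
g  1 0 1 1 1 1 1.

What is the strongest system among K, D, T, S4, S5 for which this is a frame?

Serial (axiom D): yes — every world has a successor (e.g. a R a).
Reflexive (axiom T): yes — every world is R-related to itself.
Transitive (axiom 4): yes — every two-step R-path is closed by a direct edge.
Euclidean (axiom 5): no — a R f and a R c, but not f R c.
So F validates K, D, T, S4; S5 would additionally require R to be Euclidean. The strongest is S4.

S4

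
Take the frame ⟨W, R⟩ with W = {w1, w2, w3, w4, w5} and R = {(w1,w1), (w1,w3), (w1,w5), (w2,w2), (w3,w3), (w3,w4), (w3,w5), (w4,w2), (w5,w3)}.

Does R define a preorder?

No

Reflexive: no — w4 is not related to itself.
Transitive: no — w1 R w3 and w3 R w4, but not w1 R w4.
So R is not a preorder.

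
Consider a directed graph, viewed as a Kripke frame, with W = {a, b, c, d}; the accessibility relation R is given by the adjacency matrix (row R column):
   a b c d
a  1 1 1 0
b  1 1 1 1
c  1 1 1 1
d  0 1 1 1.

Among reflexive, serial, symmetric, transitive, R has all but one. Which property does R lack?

transitive

Reflexive: yes — every world is R-related to itself.
Serial: yes — every world has a successor (e.g. a R a).
Symmetric: yes — every pair in R has its reverse in R.
Transitive: no — a R b and b R d, but not a R d.
Only transitive fails.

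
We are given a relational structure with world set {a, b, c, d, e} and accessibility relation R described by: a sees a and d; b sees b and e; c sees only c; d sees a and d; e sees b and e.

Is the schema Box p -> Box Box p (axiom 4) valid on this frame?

Axiom 4 corresponds to the accessibility relation being transitive.
Transitive: yes — every two-step R-path is closed by a direct edge.

Yes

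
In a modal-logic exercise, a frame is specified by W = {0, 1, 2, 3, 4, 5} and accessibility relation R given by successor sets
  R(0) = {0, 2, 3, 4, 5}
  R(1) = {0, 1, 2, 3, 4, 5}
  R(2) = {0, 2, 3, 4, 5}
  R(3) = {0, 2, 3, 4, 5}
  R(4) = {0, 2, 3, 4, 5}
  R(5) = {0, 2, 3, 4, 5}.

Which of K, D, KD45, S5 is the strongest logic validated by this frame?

Serial (axiom D): yes — every world has a successor (e.g. 0 R 0).
Euclidean (axiom 5): no — 1 R 0 and 1 R 1, but not 0 R 1.
Transitive (axiom 4): yes — every two-step R-path is closed by a direct edge.
Reflexive (axiom T): yes — every world is R-related to itself.
So F validates K, D; KD45 would additionally require R to be Euclidean. The strongest is D.

D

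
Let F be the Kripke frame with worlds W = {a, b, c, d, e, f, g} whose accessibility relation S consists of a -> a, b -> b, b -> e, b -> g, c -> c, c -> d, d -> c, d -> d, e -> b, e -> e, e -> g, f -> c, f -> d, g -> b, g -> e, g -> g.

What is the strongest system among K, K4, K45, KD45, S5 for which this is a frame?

Transitive (axiom 4): yes — every two-step S-path is closed by a direct edge.
Euclidean (axiom 5): yes — any two successors of a common world are S-related.
Serial (axiom D): yes — every world has a successor (e.g. a S a).
Reflexive (axiom T): no — f is not related to itself.
So F validates K, K4, K45, KD45; S5 would additionally require S to be reflexive. The strongest is KD45.

KD45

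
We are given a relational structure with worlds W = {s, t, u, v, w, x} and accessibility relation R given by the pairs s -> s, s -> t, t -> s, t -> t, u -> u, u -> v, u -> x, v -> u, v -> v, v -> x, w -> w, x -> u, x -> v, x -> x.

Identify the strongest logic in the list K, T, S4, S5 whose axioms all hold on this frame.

Reflexive (axiom T): yes — every world is R-related to itself.
Transitive (axiom 4): yes — every two-step R-path is closed by a direct edge.
Euclidean (axiom 5): yes — any two successors of a common world are R-related.
So F validates K, T, S4, S5. The strongest is S5.

S5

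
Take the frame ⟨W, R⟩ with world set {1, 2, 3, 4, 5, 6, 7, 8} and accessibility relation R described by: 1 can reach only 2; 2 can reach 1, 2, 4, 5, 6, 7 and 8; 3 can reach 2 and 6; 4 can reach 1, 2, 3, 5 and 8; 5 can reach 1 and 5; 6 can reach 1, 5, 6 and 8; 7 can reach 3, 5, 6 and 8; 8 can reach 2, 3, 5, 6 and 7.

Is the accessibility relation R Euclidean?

No

Euclidean: no — 2 R 1 and 2 R 4, but not 1 R 4.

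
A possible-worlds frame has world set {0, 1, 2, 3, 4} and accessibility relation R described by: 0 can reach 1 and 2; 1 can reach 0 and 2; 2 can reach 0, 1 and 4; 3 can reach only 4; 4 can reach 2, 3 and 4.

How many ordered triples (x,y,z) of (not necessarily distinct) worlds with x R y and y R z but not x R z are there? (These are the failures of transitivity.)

14

Enumerating: (0,1,0), (0,2,0), (0,2,4), (1,0,1), (1,2,1), (1,2,4), (2,0,2), (2,1,2), (2,4,2), (2,4,3), (3,4,2), (3,4,3), (4,2,0), (4,2,1).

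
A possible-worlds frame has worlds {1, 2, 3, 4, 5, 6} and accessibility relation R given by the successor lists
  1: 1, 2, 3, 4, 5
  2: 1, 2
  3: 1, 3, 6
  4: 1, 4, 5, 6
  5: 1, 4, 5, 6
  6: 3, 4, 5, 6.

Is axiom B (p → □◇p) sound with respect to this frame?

The schema B characterises exactly the symmetric frames.
Symmetric: yes — every pair in R has its reverse in R.

Yes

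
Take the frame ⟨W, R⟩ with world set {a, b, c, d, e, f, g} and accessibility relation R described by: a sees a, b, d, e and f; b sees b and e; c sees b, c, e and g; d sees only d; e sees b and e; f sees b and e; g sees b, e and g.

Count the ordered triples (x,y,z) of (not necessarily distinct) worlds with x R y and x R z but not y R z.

Enumerating: (a,b,a), (a,b,d), (a,b,f), (a,d,a), (a,d,b), (a,d,e), (a,d,f), (a,e,a), (a,e,d), (a,e,f), (a,f,a), (a,f,d), … and 8 more.
Total: 20.

20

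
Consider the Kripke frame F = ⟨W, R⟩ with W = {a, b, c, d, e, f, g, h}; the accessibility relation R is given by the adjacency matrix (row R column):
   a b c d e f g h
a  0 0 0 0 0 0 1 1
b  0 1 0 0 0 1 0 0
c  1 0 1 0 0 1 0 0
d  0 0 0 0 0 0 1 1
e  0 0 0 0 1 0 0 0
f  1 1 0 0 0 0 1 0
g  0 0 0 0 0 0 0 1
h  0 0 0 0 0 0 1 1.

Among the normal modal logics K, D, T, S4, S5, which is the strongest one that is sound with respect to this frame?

D

Serial (axiom D): yes — every world has a successor (e.g. a R g).
Reflexive (axiom T): no — a is not related to itself.
Transitive (axiom 4): no — b R f and f R a, but not b R a.
Euclidean (axiom 5): no — c R a and c R f, but not a R f.
So F validates K, D; T would additionally require R to be reflexive. The strongest is D.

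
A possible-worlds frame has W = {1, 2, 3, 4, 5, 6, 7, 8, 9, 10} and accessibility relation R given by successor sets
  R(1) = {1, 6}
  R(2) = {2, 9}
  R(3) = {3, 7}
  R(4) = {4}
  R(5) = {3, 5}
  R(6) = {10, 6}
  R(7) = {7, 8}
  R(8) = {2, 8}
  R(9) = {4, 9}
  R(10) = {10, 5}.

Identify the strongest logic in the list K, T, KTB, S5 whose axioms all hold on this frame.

Reflexive (axiom T): yes — every world is R-related to itself.
Symmetric (axiom B): no — 1 R 6 but not 6 R 1.
Euclidean (axiom 5): no — 1 R 6 and 1 R 1, but not 6 R 1.
So F validates K, T; KTB would additionally require R to be symmetric. The strongest is T.

T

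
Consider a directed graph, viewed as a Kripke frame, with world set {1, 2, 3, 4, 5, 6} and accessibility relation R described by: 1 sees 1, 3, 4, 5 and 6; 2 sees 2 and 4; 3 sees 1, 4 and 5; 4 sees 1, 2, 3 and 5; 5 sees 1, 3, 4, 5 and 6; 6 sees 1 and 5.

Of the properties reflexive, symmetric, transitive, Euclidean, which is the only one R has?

symmetric

Reflexive: no — 3 is not related to itself.
Symmetric: yes — every pair in R has its reverse in R.
Transitive: no — 1 R 4 and 4 R 2, but not 1 R 2.
Euclidean: no — 1 R 3 and 1 R 6, but not 3 R 6.
Only symmetric holds.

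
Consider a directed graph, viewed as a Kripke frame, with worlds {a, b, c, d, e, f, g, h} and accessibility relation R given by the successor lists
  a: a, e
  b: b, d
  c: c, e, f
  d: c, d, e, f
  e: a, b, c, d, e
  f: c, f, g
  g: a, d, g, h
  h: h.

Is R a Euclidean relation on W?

No

Euclidean: no — c R e and c R f, but not e R f.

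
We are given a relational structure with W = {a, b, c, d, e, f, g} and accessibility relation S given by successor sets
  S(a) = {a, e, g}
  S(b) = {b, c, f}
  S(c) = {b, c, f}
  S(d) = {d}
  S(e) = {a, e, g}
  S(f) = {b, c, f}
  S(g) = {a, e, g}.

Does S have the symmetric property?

Symmetric: yes — every pair in S has its reverse in S.

Yes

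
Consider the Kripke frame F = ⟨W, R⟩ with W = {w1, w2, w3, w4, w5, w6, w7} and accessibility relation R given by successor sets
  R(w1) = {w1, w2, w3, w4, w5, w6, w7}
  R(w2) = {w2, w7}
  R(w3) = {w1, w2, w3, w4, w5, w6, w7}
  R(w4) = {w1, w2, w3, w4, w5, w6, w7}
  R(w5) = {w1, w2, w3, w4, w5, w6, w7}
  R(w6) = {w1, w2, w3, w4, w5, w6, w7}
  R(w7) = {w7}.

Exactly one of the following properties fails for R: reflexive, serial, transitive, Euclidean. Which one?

Reflexive: yes — every world is R-related to itself.
Serial: yes — every world has a successor (e.g. w1 R w1).
Transitive: yes — every two-step R-path is closed by a direct edge.
Euclidean: no — w1 R w2 and w1 R w3, but not w2 R w3.
Only Euclidean fails.

Euclidean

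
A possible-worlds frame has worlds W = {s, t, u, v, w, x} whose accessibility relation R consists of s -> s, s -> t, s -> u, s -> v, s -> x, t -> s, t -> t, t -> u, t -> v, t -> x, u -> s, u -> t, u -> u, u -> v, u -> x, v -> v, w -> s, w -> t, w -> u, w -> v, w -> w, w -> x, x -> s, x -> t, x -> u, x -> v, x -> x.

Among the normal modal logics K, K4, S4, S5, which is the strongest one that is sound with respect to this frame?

Transitive (axiom 4): yes — every two-step R-path is closed by a direct edge.
Reflexive (axiom T): yes — every world is R-related to itself.
Euclidean (axiom 5): no — s R v and s R t, but not v R t.
So F validates K, K4, S4; S5 would additionally require R to be Euclidean. The strongest is S4.

S4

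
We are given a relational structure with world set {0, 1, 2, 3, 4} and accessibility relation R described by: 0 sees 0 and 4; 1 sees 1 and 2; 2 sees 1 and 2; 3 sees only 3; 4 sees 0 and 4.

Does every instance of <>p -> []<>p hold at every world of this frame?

Axiom 5 corresponds to the accessibility relation being Euclidean.
Euclidean: yes — any two successors of a common world are R-related.

Yes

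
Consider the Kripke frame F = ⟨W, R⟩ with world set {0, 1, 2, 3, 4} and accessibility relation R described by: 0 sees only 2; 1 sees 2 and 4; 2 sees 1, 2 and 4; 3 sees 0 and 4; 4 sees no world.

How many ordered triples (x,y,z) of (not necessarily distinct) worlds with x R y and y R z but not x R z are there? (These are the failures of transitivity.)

Enumerating: (0,2,1), (0,2,4), (1,2,1), (3,0,2).

4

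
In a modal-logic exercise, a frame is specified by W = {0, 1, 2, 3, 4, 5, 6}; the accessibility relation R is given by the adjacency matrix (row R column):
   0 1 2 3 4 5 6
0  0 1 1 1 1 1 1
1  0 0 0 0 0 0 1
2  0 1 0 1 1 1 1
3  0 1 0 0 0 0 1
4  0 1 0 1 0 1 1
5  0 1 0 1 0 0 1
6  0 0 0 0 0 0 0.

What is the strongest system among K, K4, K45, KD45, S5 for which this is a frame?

Transitive (axiom 4): yes — every two-step R-path is closed by a direct edge.
Euclidean (axiom 5): no — 0 R 1 and 0 R 2, but not 1 R 2.
Serial (axiom D): no — 6 has no R-successor.
Reflexive (axiom T): no — 0 is not related to itself.
So F validates K, K4; K45 would additionally require R to be Euclidean. The strongest is K4.

K4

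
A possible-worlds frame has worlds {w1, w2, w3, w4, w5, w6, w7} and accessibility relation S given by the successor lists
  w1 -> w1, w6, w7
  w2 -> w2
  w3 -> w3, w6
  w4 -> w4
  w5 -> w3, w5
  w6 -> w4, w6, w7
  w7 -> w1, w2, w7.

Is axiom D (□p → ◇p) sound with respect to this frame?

The schema D characterises exactly the serial frames.
Serial: yes — every world has a successor (e.g. w1 S w1).

Yes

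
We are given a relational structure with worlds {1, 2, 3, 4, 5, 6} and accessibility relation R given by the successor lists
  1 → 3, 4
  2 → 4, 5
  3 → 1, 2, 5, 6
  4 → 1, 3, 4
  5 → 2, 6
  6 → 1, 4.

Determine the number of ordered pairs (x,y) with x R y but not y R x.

8

Enumerating: (2,4), (3,2), (3,5), (3,6), (4,3), (5,6), (6,1), (6,4).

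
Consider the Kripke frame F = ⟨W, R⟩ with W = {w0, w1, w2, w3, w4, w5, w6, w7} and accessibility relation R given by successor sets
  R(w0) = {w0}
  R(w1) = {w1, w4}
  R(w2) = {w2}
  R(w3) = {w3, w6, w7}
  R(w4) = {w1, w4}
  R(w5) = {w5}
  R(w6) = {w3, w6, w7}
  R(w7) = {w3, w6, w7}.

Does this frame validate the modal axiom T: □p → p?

Yes

By correspondence theory, T is valid on a frame iff R is reflexive.
Reflexive: yes — every world is R-related to itself.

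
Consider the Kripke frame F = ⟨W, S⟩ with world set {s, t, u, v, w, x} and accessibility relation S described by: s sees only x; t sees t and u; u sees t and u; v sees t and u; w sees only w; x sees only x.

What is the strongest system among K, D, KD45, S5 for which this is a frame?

KD45

Serial (axiom D): yes — every world has a successor (e.g. s S x).
Euclidean (axiom 5): yes — any two successors of a common world are S-related.
Transitive (axiom 4): yes — every two-step S-path is closed by a direct edge.
Reflexive (axiom T): no — s is not related to itself.
So F validates K, D, KD45; S5 would additionally require S to be reflexive. The strongest is KD45.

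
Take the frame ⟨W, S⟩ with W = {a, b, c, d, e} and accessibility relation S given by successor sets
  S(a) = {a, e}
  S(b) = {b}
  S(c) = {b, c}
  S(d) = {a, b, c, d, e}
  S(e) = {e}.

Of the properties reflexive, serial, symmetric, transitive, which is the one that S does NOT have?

Reflexive: yes — every world is S-related to itself.
Serial: yes — every world has a successor (e.g. a S a).
Symmetric: no — a S e but not e S a.
Transitive: yes — every two-step S-path is closed by a direct edge.
Only symmetric fails.

symmetric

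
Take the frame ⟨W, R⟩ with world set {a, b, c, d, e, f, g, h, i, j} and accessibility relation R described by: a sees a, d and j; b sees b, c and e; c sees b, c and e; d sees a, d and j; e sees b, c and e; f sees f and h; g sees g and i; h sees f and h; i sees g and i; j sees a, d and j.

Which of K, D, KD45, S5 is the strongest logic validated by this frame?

S5

Serial (axiom D): yes — every world has a successor (e.g. a R a).
Euclidean (axiom 5): yes — any two successors of a common world are R-related.
Transitive (axiom 4): yes — every two-step R-path is closed by a direct edge.
Reflexive (axiom T): yes — every world is R-related to itself.
So F validates K, D, KD45, S5. The strongest is S5.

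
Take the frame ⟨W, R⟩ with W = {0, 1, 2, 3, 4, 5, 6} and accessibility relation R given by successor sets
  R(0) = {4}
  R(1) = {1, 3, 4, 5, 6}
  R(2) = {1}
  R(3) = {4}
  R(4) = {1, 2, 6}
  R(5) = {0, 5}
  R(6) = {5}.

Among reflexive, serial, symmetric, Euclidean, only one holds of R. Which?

serial

Reflexive: no — 0 is not related to itself.
Serial: yes — every world has a successor (e.g. 0 R 4).
Symmetric: no — 0 R 4 but not 4 R 0.
Euclidean: no — 1 R 3 and 1 R 5, but not 3 R 5.
Only serial holds.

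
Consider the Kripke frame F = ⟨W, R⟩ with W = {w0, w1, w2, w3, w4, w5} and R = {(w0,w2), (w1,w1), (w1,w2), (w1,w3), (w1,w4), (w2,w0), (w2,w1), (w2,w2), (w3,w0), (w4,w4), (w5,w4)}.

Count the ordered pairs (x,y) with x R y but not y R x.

Enumerating: (w1,w3), (w1,w4), (w3,w0), (w5,w4).

4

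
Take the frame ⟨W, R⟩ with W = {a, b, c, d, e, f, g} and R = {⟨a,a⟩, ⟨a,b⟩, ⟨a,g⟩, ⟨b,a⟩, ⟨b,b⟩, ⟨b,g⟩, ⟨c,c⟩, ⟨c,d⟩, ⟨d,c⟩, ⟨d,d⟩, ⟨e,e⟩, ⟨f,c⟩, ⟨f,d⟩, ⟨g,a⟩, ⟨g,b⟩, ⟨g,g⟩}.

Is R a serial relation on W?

Serial: yes — every world has a successor (e.g. a R a).

Yes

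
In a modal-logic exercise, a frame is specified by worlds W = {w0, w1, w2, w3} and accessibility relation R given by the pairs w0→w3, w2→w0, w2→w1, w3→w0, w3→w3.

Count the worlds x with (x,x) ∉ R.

Enumerating: w0, w1, w2.

3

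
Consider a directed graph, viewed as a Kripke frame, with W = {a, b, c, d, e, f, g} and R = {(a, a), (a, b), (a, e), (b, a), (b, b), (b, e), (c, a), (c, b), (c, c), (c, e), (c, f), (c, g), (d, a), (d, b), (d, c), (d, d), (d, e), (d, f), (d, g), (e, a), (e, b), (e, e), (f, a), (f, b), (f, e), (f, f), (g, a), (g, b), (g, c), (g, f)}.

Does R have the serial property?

Serial: yes — every world has a successor (e.g. a R a).

Yes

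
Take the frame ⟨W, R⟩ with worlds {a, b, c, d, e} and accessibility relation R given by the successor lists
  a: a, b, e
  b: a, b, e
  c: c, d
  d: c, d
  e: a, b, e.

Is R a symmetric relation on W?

Symmetric: yes — every pair in R has its reverse in R.

Yes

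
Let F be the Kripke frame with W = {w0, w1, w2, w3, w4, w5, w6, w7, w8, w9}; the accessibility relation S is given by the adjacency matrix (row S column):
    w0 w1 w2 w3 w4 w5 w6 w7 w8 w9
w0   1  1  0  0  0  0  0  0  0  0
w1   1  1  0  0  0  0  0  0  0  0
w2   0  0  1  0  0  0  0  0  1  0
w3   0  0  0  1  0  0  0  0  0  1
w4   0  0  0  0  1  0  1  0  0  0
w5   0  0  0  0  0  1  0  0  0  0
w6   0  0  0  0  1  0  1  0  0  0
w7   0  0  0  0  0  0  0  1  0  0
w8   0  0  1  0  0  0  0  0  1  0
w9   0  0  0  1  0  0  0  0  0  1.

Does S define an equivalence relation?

Reflexive: yes — every world is S-related to itself.
Symmetric: yes — every pair in S has its reverse in S.
Transitive: yes — every two-step S-path is closed by a direct edge.
So S is an equivalence relation.

Yes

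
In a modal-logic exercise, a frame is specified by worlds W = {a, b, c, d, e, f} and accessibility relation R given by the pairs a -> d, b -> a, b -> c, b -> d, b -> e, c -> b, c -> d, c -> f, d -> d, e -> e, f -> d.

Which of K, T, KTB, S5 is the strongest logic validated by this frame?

K

Reflexive (axiom T): no — a is not related to itself.
Symmetric (axiom B): no — a R d but not d R a.
Euclidean (axiom 5): no — b R a and b R c, but not a R c.
So F validates K; T would additionally require R to be reflexive. The strongest is K.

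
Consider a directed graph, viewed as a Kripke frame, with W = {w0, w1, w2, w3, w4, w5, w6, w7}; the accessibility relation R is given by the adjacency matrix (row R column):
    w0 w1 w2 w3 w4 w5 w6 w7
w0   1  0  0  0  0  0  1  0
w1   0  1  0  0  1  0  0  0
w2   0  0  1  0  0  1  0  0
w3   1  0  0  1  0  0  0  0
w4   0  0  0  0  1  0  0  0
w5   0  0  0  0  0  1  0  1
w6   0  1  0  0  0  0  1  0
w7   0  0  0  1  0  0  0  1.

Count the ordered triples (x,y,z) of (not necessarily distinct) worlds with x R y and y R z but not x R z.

Enumerating: (w0,w6,w1), (w2,w5,w7), (w3,w0,w6), (w5,w7,w3), (w6,w1,w4), (w7,w3,w0).

6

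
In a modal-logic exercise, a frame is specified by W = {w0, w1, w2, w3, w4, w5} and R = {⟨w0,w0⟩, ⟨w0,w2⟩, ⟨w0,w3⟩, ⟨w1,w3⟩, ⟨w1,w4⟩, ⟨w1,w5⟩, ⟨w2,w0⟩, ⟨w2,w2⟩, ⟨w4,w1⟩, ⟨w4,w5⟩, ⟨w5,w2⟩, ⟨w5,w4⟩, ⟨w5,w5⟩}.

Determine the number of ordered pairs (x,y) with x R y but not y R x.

Enumerating: (w0,w3), (w1,w3), (w1,w5), (w5,w2).

4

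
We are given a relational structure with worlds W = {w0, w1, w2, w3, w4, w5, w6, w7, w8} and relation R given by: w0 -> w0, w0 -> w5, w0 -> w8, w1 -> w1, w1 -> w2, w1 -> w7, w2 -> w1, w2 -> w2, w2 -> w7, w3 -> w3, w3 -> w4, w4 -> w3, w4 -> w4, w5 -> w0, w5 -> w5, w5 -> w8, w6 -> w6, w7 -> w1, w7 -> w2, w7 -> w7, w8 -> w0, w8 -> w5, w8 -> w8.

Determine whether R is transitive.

Transitive: yes — every two-step R-path is closed by a direct edge.

Yes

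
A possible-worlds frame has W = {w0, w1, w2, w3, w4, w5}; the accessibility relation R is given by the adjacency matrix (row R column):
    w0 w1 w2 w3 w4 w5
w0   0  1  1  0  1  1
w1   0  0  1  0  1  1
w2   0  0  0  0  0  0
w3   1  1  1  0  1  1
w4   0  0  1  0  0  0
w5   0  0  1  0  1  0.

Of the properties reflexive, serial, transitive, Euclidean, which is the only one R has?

Reflexive: no — w0 is not related to itself.
Serial: no — w2 has no R-successor.
Transitive: yes — every two-step R-path is closed by a direct edge.
Euclidean: no — w0 R w2 and w0 R w1, but not w2 R w1.
Only transitive holds.

transitive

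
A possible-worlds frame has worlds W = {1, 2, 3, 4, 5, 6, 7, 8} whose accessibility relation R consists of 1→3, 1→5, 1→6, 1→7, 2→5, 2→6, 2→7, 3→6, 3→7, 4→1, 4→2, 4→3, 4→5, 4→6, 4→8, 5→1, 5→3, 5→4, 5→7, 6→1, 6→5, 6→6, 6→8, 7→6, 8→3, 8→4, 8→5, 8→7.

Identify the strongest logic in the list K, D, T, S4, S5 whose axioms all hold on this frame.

Serial (axiom D): yes — every world has a successor (e.g. 1 R 3).
Reflexive (axiom T): no — 1 is not related to itself.
Transitive (axiom 4): no — 1 R 5 and 5 R 4, but not 1 R 4.
Euclidean (axiom 5): no — 1 R 3 and 1 R 5, but not 3 R 5.
So F validates K, D; T would additionally require R to be reflexive. The strongest is D.

D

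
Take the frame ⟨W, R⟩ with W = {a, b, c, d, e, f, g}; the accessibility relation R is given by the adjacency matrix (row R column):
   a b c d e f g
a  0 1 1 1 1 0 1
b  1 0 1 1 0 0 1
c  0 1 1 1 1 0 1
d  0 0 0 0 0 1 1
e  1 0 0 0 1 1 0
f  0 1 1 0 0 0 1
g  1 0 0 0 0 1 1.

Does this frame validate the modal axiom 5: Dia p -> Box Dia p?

No

The schema 5 characterises exactly the Euclidean frames.
Euclidean: no — a R b and a R e, but not b R e.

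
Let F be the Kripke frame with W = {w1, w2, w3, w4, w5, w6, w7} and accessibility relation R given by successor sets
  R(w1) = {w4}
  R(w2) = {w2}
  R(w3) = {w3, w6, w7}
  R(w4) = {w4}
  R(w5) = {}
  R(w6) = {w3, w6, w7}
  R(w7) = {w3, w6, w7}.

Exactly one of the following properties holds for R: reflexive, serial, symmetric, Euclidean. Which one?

Euclidean

Reflexive: no — w1 is not related to itself.
Serial: no — w5 has no R-successor.
Symmetric: no — w1 R w4 but not w4 R w1.
Euclidean: yes — any two successors of a common world are R-related.
Only Euclidean holds.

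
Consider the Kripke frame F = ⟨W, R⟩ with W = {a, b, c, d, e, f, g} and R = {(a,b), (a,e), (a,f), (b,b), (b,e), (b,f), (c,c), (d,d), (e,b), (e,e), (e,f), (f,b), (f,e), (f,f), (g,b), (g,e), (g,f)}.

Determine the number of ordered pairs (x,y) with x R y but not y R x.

Enumerating: (a,b), (a,e), (a,f), (g,b), (g,e), (g,f).

6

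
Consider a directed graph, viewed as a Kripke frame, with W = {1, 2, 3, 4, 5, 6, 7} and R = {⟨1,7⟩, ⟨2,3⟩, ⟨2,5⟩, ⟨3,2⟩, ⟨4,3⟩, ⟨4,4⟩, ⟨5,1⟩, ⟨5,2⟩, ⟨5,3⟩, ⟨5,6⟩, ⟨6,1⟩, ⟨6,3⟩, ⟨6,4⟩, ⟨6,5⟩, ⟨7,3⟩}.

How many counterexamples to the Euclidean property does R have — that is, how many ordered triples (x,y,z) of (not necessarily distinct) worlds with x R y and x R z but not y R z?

32

Enumerating: (1,7,7), (2,3,3), (2,3,5), (2,5,5), (3,2,2), (4,3,3), (4,3,4), (5,1,1), (5,1,2), (5,1,3), (5,1,6), (5,2,1), … and 20 more.
Total: 32.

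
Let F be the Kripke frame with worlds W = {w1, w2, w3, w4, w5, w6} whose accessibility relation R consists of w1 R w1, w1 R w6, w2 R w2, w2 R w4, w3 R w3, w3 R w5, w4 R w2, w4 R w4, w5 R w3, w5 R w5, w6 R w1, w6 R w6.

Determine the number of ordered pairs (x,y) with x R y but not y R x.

R is symmetric; there are no such tuples.

0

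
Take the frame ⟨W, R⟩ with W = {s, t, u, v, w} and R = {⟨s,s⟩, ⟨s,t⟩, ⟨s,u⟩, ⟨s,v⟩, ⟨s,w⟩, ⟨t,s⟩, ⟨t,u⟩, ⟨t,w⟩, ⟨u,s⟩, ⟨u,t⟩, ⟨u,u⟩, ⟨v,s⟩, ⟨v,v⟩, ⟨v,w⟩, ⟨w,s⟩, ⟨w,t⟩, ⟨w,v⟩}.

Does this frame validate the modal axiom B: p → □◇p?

Axiom B corresponds to the accessibility relation being symmetric.
Symmetric: yes — every pair in R has its reverse in R.

Yes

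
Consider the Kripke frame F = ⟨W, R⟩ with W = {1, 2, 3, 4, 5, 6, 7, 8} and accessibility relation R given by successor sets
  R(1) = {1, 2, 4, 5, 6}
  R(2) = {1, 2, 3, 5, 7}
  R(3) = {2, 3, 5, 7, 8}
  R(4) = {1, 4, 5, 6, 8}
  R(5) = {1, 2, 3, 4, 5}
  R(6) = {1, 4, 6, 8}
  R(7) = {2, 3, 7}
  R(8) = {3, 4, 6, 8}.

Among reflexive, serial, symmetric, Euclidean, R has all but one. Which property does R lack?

Reflexive: yes — every world is R-related to itself.
Serial: yes — every world has a successor (e.g. 1 R 1).
Symmetric: yes — every pair in R has its reverse in R.
Euclidean: no — 1 R 2 and 1 R 4, but not 2 R 4.
Only Euclidean fails.

Euclidean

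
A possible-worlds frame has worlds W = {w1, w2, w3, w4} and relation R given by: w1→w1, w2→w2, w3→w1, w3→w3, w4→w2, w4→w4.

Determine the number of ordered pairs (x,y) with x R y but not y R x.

Enumerating: (w3,w1), (w4,w2).

2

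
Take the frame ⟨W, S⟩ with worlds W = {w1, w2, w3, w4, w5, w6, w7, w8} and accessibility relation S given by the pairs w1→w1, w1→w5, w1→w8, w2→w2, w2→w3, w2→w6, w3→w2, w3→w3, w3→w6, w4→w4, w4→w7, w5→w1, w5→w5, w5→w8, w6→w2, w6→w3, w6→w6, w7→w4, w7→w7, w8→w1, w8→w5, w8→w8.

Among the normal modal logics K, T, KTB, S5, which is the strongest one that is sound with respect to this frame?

S5

Reflexive (axiom T): yes — every world is S-related to itself.
Symmetric (axiom B): yes — every pair in S has its reverse in S.
Euclidean (axiom 5): yes — any two successors of a common world are S-related.
So F validates K, T, KTB, S5. The strongest is S5.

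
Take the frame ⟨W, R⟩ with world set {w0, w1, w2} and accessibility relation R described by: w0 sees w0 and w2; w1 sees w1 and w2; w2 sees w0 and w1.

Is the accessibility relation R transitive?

Transitive: no — w0 R w2 and w2 R w1, but not w0 R w1.

No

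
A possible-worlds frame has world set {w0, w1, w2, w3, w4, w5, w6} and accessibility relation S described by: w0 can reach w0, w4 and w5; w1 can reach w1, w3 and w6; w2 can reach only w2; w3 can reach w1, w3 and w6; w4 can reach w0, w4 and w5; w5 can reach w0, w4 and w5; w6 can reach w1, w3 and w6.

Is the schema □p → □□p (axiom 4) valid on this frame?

The schema 4 characterises exactly the transitive frames.
Transitive: yes — every two-step S-path is closed by a direct edge.

Yes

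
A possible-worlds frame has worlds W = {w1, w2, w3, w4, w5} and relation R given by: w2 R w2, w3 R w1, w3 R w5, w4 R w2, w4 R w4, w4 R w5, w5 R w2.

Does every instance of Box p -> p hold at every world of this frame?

The schema T characterises exactly the reflexive frames.
Reflexive: no — w1 is not related to itself.

No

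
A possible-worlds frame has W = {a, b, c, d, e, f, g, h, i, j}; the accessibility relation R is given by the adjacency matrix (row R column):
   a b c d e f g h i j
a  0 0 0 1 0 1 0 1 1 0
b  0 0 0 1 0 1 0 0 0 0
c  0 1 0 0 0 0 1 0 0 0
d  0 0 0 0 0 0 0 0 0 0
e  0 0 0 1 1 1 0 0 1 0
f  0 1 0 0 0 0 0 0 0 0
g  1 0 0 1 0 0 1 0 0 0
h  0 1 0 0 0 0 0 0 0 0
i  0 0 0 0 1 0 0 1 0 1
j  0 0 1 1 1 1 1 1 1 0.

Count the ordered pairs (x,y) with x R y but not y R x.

19

Enumerating: (a,d), (a,f), (a,h), (a,i), (b,d), (c,b), (c,g), (e,d), (e,f), (g,a), (g,d), (h,b), … and 7 more.
Total: 19.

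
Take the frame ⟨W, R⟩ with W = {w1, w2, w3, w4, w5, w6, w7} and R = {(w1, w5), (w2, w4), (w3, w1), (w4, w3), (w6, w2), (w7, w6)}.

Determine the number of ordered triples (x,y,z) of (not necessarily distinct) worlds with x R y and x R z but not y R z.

6

Enumerating: (w1,w5,w5), (w2,w4,w4), (w3,w1,w1), (w4,w3,w3), (w6,w2,w2), (w7,w6,w6).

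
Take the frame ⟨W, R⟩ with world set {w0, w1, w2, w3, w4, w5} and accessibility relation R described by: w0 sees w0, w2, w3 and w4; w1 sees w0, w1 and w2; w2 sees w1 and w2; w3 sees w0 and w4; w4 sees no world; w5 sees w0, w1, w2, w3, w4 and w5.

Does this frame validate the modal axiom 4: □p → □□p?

The schema 4 characterises exactly the transitive frames.
Transitive: no — w0 R w2 and w2 R w1, but not w0 R w1.

No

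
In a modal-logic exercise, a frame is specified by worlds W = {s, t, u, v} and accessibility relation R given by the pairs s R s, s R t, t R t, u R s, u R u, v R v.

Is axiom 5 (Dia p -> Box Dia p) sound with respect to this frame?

By correspondence theory, 5 is valid on a frame iff R is Euclidean.
Euclidean: no — s R t and s R s, but not t R s.

No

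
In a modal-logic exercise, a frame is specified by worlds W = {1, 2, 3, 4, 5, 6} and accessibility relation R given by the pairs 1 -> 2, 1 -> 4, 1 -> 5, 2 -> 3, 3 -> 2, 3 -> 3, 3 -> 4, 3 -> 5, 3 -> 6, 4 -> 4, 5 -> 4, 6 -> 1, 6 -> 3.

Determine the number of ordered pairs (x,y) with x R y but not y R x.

7

Enumerating: (1,2), (1,4), (1,5), (3,4), (3,5), (5,4), (6,1).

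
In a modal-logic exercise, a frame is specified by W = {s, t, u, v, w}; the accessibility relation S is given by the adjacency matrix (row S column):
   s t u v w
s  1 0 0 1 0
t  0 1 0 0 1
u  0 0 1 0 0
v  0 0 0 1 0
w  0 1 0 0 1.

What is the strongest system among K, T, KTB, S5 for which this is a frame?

T

Reflexive (axiom T): yes — every world is S-related to itself.
Symmetric (axiom B): no — s S v but not v S s.
Euclidean (axiom 5): no — s S v and s S s, but not v S s.
So F validates K, T; KTB would additionally require S to be symmetric. The strongest is T.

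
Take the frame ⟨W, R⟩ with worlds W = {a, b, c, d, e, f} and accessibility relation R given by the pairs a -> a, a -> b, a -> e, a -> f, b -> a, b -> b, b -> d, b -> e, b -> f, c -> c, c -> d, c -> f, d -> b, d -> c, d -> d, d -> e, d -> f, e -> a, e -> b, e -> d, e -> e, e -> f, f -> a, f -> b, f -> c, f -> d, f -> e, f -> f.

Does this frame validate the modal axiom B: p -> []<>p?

By correspondence theory, B is valid on a frame iff R is symmetric.
Symmetric: yes — every pair in R has its reverse in R.

Yes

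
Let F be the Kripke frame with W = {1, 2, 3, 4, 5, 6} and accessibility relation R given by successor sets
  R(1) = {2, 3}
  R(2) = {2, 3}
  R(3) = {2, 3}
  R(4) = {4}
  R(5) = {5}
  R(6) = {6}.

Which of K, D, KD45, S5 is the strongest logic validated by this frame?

KD45

Serial (axiom D): yes — every world has a successor (e.g. 1 R 2).
Euclidean (axiom 5): yes — any two successors of a common world are R-related.
Transitive (axiom 4): yes — every two-step R-path is closed by a direct edge.
Reflexive (axiom T): no — 1 is not related to itself.
So F validates K, D, KD45; S5 would additionally require R to be reflexive. The strongest is KD45.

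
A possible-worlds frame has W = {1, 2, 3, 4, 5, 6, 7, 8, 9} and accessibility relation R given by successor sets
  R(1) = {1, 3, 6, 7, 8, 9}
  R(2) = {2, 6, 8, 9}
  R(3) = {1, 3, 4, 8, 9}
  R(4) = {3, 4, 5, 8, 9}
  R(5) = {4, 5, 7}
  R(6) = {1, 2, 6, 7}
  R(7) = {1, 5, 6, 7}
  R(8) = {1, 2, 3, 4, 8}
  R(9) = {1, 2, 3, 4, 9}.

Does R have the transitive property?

Transitive: no — 1 R 3 and 3 R 4, but not 1 R 4.

No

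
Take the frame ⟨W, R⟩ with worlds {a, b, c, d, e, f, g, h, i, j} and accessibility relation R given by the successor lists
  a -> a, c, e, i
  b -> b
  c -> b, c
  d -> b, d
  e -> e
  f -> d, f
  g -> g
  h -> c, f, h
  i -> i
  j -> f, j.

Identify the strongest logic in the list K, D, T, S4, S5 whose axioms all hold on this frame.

Serial (axiom D): yes — every world has a successor (e.g. a R a).
Reflexive (axiom T): yes — every world is R-related to itself.
Transitive (axiom 4): no — a R c and c R b, but not a R b.
Euclidean (axiom 5): no — a R c and a R e, but not c R e.
So F validates K, D, T; S4 would additionally require R to be transitive. The strongest is T.

T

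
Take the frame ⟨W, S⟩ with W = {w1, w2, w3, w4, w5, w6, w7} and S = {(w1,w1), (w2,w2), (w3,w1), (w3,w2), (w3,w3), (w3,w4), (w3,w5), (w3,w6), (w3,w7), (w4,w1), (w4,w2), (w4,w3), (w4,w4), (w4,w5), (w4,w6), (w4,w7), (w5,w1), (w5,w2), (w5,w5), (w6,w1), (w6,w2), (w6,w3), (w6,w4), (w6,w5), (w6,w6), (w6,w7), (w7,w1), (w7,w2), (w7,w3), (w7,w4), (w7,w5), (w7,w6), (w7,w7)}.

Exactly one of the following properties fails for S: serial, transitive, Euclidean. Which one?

Serial: yes — every world has a successor (e.g. w1 S w1).
Transitive: yes — every two-step S-path is closed by a direct edge.
Euclidean: no — w3 S w1 and w3 S w2, but not w1 S w2.
Only Euclidean fails.

Euclidean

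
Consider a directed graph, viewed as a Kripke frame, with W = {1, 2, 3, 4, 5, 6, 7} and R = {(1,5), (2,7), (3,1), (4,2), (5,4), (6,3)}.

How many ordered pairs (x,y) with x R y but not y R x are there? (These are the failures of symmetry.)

Enumerating: (1,5), (2,7), (3,1), (4,2), (5,4), (6,3).

6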